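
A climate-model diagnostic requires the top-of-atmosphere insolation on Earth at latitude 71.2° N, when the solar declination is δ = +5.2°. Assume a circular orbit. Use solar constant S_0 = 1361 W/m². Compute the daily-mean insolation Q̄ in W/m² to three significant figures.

cos h₀ = −tan(+71.2°) tan(+5.200°) = -0.2673, h₀ = 1.8414 rad.
Bracket: h₀ sin ϕ sin δ + cos ϕ cos δ sin h₀ = 1.8414×0.94665×0.09063 + 0.32227×0.99588×0.96360 = 0.157983 + 0.309260 = 0.467243.
Q̄ = (S_0/π) × [bracket] = (1361/π) × 0.467243 = 202.4 W/m².

Q̄ ≈ 202 W/m²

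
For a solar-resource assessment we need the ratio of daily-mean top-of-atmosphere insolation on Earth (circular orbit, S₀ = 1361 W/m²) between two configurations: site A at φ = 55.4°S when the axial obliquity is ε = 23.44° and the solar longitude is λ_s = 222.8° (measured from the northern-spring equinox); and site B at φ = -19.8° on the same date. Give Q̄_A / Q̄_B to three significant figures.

— Configuration A (φ=-55.4°):
Solar declination: sin δ = sin ε · sin λ_s = sin 23.44° × sin 222.8° = -0.27027, so δ = -15.681°.
cos H₀ = −tan(-55.4°) tan(-15.681°) = -0.4069, H₀ = 1.9899 rad.
Bracket: H₀ sin φ sin δ + cos φ cos δ sin H₀ = 1.9899×-0.82314×-0.27027 + 0.56784×0.96278×0.91346 = 0.442693 + 0.499393 = 0.942086.
Q̄ = (S₀/π) × [bracket] = (1361/π) × 0.942086 = 408.13 W/m².
— Configuration B (φ=-19.8°):
cos H₀ = −tan(-19.8°) tan(-15.681°) = -0.1011, H₀ = 1.6720 rad.
Bracket: H₀ sin φ sin δ + cos φ cos δ sin H₀ = 1.6720×-0.33874×-0.27027 + 0.94088×0.96278×0.99488 = 0.153074 + 0.901222 = 1.054296.
Q̄ = (S₀/π) × [bracket] = (1361/π) × 1.054296 = 456.74 W/m².
Ratio Q̄_A / Q̄_B = 408.13 / 456.74 = 0.8936.

Q̄_A / Q̄_B ≈ 0.894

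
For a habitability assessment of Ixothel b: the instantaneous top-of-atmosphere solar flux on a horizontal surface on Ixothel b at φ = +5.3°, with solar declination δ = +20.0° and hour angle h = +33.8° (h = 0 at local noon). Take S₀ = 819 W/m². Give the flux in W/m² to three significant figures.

cos θ_z = sin φ sin δ + cos φ cos δ cos h = 0.031593 + 0.777532 = 0.809125.
Flux = S₀ · cos θ_z = 819 × 0.809125 = 662.7 W/m².

663 W/m²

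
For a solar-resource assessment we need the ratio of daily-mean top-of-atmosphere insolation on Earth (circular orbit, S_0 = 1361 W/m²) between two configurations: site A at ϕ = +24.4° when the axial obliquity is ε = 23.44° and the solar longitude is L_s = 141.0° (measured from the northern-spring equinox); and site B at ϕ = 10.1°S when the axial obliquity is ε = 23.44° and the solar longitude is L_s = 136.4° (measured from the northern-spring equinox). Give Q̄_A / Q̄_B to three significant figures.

Q̄_A / Q̄_B ≈ 1.20

— Configuration A (ϕ=+24.4°):
Solar declination: sin δ = sin ε · sin L_s = sin 23.44° × sin 141.0° = 0.25034, so δ = +14.497°.
cos h₀ = −tan(+24.4°) tan(+14.497°) = -0.1173, h₀ = 1.6884 rad.
Bracket: h₀ sin ϕ sin δ + cos ϕ cos δ sin h₀ = 1.6884×0.41310×0.25034 + 0.91068×0.96816×0.99310 = 0.174607 + 0.875600 = 1.050207.
Q̄ = (S_0/π) × [bracket] = (1361/π) × 1.050207 = 454.97 W/m².
— Configuration B (ϕ=-10.1°):
Solar declination: sin δ = sin ε · sin L_s = sin 23.44° × sin 136.4° = 0.27432, so δ = +15.922°.
cos h₀ = −tan(-10.1°) tan(+15.922°) = 0.0508, h₀ = 1.5200 rad.
Bracket: h₀ sin ϕ sin δ + cos ϕ cos δ sin h₀ = 1.5200×-0.17537×0.27432 + 0.98450×0.96164×0.99871 = -0.073123 + 0.945513 = 0.872390.
Q̄ = (S_0/π) × [bracket] = (1361/π) × 0.872390 = 377.94 W/m².
Ratio Q̄_A / Q̄_B = 454.97 / 377.94 = 1.204.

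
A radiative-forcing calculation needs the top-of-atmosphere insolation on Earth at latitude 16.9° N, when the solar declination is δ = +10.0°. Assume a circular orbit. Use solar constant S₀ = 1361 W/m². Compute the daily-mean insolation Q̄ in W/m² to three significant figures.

Q̄ ≈ 443 W/m²

cos H₀ = −tan(+16.9°) tan(+10.000°) = -0.0536, H₀ = 1.6244 rad.
Bracket: H₀ sin φ sin δ + cos φ cos δ sin H₀ = 1.6244×0.29070×0.17365 + 0.95681×0.98481×0.99856 = 0.082000 + 0.940919 = 1.022919.
Q̄ = (S₀/π) × [bracket] = (1361/π) × 1.022919 = 443.1 W/m².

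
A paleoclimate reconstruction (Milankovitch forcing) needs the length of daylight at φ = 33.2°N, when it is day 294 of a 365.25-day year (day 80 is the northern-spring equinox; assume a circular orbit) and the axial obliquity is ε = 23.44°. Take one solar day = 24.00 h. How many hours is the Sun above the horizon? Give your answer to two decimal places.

Solar longitude: λ_s = 360° × (294 − 80)/365.25 = 210.924°.
sin δ = sin 23.44° × sin 210.924° = -0.20442, so δ = -11.796°.
cos H₀ = −tan φ · tan δ = −tan(+33.2°) × tan(-11.796°) = 0.1367, so H₀ = 1.4337 rad = 82.15°.
Daylight = 2H₀/(2π) × 24.00 h = (1.4337/π) × 24.00 = 10.95 h.

10.95 h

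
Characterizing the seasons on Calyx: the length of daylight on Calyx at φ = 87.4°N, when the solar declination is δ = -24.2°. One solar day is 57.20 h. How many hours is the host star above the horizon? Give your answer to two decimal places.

0.00 h

cos H₀ = −tan φ · tan δ = 9.8969 ≥ 1, so the host star never rises (polar night) and H₀ = 0.
Daylight = 2H₀/(2π) × 57.20 h = (0.0000/π) × 57.20 = 0.00 h.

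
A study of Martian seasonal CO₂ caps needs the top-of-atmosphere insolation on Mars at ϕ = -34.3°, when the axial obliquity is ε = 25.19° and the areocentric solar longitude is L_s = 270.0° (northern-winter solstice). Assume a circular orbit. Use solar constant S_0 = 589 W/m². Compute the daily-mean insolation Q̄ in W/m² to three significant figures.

Q̄ ≈ 218 W/m²

sin δ = sin 25.19° × sin 270.0° = -0.42562, so δ = -25.190°.
cos h₀ = −tan(-34.3°) tan(-25.190°) = -0.3209, h₀ = 1.8974 rad.
Bracket: h₀ sin ϕ sin δ + cos ϕ cos δ sin h₀ = 1.8974×-0.56353×-0.42562 + 0.82610×0.90490×0.94713 = 0.455091 + 0.708016 = 1.163107.
Q̄ = (S_0/π) × [bracket] = (589/π) × 1.163107 = 218.1 W/m².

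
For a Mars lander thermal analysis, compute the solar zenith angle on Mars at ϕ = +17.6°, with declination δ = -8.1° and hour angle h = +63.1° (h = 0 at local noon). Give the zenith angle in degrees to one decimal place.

θ_z = 67.4°

cos θ_z = sin ϕ sin δ + cos ϕ cos δ cos h = -0.042604 + 0.426954 = 0.384350.
θ_z = arccos(0.384350) = 67.4°.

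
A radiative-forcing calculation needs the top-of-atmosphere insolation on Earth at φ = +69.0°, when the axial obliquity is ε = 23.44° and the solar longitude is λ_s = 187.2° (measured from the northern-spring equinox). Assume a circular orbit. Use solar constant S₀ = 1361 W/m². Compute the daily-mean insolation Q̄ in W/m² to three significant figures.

Solar declination: sin δ = sin ε · sin λ_s = sin 23.44° × sin 187.2° = -0.04986, so δ = -2.858°.
cos H₀ = −tan(+69.0°) tan(-2.858°) = 0.1300, H₀ = 1.4404 rad.
Bracket: H₀ sin φ sin δ + cos φ cos δ sin H₀ = 1.4404×0.93358×-0.04986 + 0.35837×0.99876×0.99151 = -0.067048 + 0.354887 = 0.287839.
Q̄ = (S₀/π) × [bracket] = (1361/π) × 0.287839 = 124.7 W/m².

Q̄ ≈ 125 W/m²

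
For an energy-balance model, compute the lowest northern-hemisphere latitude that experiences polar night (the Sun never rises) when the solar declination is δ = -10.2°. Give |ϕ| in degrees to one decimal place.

Polar night requires cos h₀ = −tan ϕ tan δ ≥ 1, i.e. tan ϕ tan δ ≤ −1.
The boundary is |tan ϕ| · |tan δ| = 1, so |ϕ| = 90° − |δ| = 90° − 10.2° = 79.8° in the northern hemisphere.

|ϕ| = 79.8°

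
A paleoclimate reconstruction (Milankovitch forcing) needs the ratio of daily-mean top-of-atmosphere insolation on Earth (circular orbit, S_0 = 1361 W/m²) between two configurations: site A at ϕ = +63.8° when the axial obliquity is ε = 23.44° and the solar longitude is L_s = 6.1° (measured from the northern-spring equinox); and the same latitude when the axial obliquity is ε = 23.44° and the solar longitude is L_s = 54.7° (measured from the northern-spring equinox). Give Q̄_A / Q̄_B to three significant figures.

— Configuration A (ϕ=+63.8°):
Solar declination: sin δ = sin ε · sin L_s = sin 23.44° × sin 6.1° = 0.04227, so δ = +2.423°.
cos h₀ = −tan(+63.8°) tan(+2.423°) = -0.0860, h₀ = 1.6569 rad.
Bracket: h₀ sin ϕ sin δ + cos ϕ cos δ sin h₀ = 1.6569×0.89726×0.04227 + 0.44151×0.99911×0.99630 = 0.062842 + 0.439485 = 0.502327.
Q̄ = (S_0/π) × [bracket] = (1361/π) × 0.502327 = 217.62 W/m².
— Configuration B (ϕ=+63.8°):
Solar declination: sin δ = sin ε · sin L_s = sin 23.44° × sin 54.7° = 0.32465, so δ = +18.944°.
cos h₀ = −tan(+63.8°) tan(+18.944°) = -0.6976, h₀ = 2.3428 rad.
Bracket: h₀ sin ϕ sin δ + cos ϕ cos δ sin h₀ = 2.3428×0.89726×0.32465 + 0.44151×0.94583×0.71653 = 0.682447 + 0.299218 = 0.981665.
Q̄ = (S_0/π) × [bracket] = (1361/π) × 0.981665 = 425.28 W/m².
Ratio Q̄_A / Q̄_B = 217.62 / 425.28 = 0.5117.

Q̄_A / Q̄_B ≈ 0.512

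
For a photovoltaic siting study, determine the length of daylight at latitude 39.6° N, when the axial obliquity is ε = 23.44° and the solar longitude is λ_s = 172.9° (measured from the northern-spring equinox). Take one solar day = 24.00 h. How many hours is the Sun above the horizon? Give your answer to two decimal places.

Solar declination: sin δ = sin ε · sin λ_s = sin 23.44° × sin 172.9° = 0.04917, so δ = +2.818°.
cos H₀ = −tan φ · tan δ = −tan(+39.6°) × tan(+2.818°) = -0.0407, so H₀ = 1.6115 rad = 92.33°.
Daylight = 2H₀/(2π) × 24.00 h = (1.6115/π) × 24.00 = 12.31 h.

12.31 h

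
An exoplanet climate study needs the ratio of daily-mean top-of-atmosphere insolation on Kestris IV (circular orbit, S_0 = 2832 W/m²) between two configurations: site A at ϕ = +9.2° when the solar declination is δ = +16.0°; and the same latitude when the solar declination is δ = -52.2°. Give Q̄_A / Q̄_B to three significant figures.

— Configuration A (ϕ=+9.2°):
cos h₀ = −tan(+9.2°) tan(+16.000°) = -0.0464, h₀ = 1.6173 rad.
Bracket: h₀ sin ϕ sin δ + cos ϕ cos δ sin h₀ = 1.6173×0.15988×0.27564 + 0.98714×0.96126×0.99892 = 0.071273 + 0.947873 = 1.019146.
Q̄ = (S_0/π) × [bracket] = (2832/π) × 1.019146 = 918.71 W/m².
— Configuration B (ϕ=+9.2°):
cos h₀ = −tan(+9.2°) tan(-52.200°) = 0.2088, h₀ = 1.3604 rad.
Bracket: h₀ sin ϕ sin δ + cos ϕ cos δ sin h₀ = 1.3604×0.15988×-0.79016 + 0.98714×0.61291×0.97796 = -0.171860 + 0.591693 = 0.419833.
Q̄ = (S_0/π) × [bracket] = (2832/π) × 0.419833 = 378.46 W/m².
Ratio Q̄_A / Q̄_B = 918.71 / 378.46 = 2.427.

Q̄_A / Q̄_B ≈ 2.43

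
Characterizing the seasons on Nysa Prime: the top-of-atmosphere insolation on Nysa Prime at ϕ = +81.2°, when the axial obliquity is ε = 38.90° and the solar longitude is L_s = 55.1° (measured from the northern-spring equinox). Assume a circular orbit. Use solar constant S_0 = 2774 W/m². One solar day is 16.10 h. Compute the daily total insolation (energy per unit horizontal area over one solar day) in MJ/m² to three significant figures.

81.8 MJ/m²

Solar declination: sin δ = sin ε · sin L_s = sin 38.90° × sin 55.1° = 0.51503, so δ = +30.999°.
cos h₀ = −tan(+81.2°) tan(+30.999°) = -3.8812 ≤ −1 ⇒ polar day, h₀ = π.
Bracket: h₀ sin ϕ sin δ + cos ϕ cos δ sin h₀ = 3.1416×0.98823×0.51503 + 0.15299×0.85718×0.00000 = 1.598974 + 0.000000 = 1.598974.
Q̄ = (S_0/π) × [bracket] = (2774/π) × 1.598974 = 1411.9 W/m².
Daily total = Q̄ × 16.10 h × 3600 s/h = 1411.9 × 16.10 × 3600 / 10⁶ = 81.83 MJ/m².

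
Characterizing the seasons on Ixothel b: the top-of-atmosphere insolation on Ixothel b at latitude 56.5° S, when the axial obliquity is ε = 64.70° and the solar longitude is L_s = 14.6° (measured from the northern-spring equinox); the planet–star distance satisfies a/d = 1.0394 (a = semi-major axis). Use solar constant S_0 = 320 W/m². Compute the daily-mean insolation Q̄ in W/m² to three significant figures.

Q̄ ≈ 30.0 W/m²

Solar declination: sin δ = sin ε · sin L_s = sin 64.70° × sin 14.6° = 0.22789, so δ = +13.173°.
cos h₀ = −tan(-56.5°) tan(+13.173°) = 0.3536, h₀ = 1.2094 rad.
Bracket: h₀ sin ϕ sin δ + cos ϕ cos δ sin h₀ = 1.2094×-0.83389×0.22789 + 0.55194×0.97369×0.93539 = -0.229829 + 0.502696 = 0.272867.
Inverse-square distance factor (a/d)² = 1.0394² = 1.080352.
Q̄ = (S_0/π) × 1.080352 × [bracket] = (320/π) × 1.080352 × 0.272867 = 30.03 W/m².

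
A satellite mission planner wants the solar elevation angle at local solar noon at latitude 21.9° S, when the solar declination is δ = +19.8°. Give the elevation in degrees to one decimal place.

At local noon the hour angle is zero, so the zenith angle equals |φ − δ| = |-21.9° − (+19.800°)| = 41.700°.
Elevation = 90° − 41.700° = 48.3°.

48.3°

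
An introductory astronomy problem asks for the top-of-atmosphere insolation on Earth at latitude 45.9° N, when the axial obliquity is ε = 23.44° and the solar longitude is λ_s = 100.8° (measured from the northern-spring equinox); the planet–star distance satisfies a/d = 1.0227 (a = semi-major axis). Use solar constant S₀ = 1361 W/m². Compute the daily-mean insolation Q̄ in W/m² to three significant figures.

Solar declination: sin δ = sin ε · sin λ_s = sin 23.44° × sin 100.8° = 0.39074, so δ = +23.001°.
cos H₀ = −tan(+45.9°) tan(+23.001°) = -0.4380, H₀ = 2.0242 rad.
Bracket: H₀ sin φ sin δ + cos φ cos δ sin H₀ = 2.0242×0.71813×0.39074 + 0.69591×0.92050×0.89896 = 0.567995 + 0.575860 = 1.143855.
Inverse-square distance factor (a/d)² = 1.0227² = 1.045915.
Q̄ = (S₀/π) × 1.045915 × [bracket] = (1361/π) × 1.045915 × 1.143855 = 518.3 W/m².

Q̄ ≈ 518 W/m²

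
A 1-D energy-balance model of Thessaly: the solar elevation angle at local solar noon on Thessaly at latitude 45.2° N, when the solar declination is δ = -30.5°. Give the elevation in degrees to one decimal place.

14.3°

At local noon the hour angle is zero, so the zenith angle equals |ϕ − δ| = |+45.2° − (-30.500°)| = 75.700°.
Elevation = 90° − 75.700° = 14.3°.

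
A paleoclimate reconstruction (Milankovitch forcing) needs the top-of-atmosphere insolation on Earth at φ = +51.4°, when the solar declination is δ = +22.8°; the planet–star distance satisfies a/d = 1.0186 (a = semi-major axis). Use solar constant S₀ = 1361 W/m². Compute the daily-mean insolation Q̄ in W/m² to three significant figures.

cos H₀ = −tan(+51.4°) tan(+22.800°) = -0.5266, H₀ = 2.1254 rad.
Bracket: H₀ sin φ sin δ + cos φ cos δ sin H₀ = 2.1254×0.78152×0.38752 + 0.62388×0.92186×0.85013 = 0.643687 + 0.488935 = 1.132622.
Inverse-square distance factor (a/d)² = 1.0186² = 1.037546.
Q̄ = (S₀/π) × 1.037546 × [bracket] = (1361/π) × 1.037546 × 1.132622 = 509.1 W/m².

Q̄ ≈ 509 W/m²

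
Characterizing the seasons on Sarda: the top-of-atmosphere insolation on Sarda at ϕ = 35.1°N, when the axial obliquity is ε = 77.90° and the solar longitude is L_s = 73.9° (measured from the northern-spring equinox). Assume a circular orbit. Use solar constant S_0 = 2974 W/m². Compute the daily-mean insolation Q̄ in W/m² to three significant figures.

Solar declination: sin δ = sin ε · sin L_s = sin 77.90° × sin 73.9° = 0.93943, so δ = +69.957°.
cos h₀ = −tan(+35.1°) tan(+69.957°) = -1.9264 ≤ −1 ⇒ polar day, h₀ = π.
Bracket: h₀ sin ϕ sin δ + cos ϕ cos δ sin h₀ = 3.1416×0.57501×0.93943 + 0.81815×0.34273×0.00000 = 1.697035 + 0.000000 = 1.697035.
Q̄ = (S_0/π) × [bracket] = (2974/π) × 1.697035 = 1607 W/m².

Q̄ ≈ 1.61e+03 W/m²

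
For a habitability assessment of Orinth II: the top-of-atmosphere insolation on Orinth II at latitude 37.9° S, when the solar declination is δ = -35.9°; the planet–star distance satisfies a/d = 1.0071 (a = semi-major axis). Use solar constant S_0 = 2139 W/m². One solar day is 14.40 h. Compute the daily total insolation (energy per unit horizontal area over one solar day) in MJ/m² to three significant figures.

46.9 MJ/m²

cos h₀ = −tan(-37.9°) tan(-35.900°) = -0.5635, h₀ = 2.1694 rad.
Bracket: h₀ sin ϕ sin δ + cos ϕ cos δ sin h₀ = 2.1694×-0.61429×-0.58637 + 0.78908×0.81004×0.82610 = 0.781421 + 0.528032 = 1.309453.
Inverse-square distance factor (a/d)² = 1.0071² = 1.014250.
Q̄ = (S_0/π) × 1.014250 × [bracket] = (2139/π) × 1.014250 × 1.309453 = 904.27 W/m².
Daily total = Q̄ × 14.40 h × 3600 s/h = 904.27 × 14.40 × 3600 / 10⁶ = 46.88 MJ/m².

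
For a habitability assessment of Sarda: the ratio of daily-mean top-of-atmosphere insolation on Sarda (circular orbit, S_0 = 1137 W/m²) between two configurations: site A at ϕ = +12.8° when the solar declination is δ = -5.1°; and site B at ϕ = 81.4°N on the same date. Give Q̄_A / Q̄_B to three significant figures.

— Configuration A (ϕ=+12.8°):
cos h₀ = −tan(+12.8°) tan(-5.100°) = 0.0203, h₀ = 1.5505 rad.
Bracket: h₀ sin ϕ sin δ + cos ϕ cos δ sin h₀ = 1.5505×0.22155×-0.08889 + 0.97515×0.99604×0.99979 = -0.030535 + 0.971084 = 0.940549.
Q̄ = (S_0/π) × [bracket] = (1137/π) × 0.940549 = 340.40 W/m².
— Configuration B (ϕ=+81.4°):
cos h₀ = −tan(+81.4°) tan(-5.100°) = 0.5901, h₀ = 0.9396 rad.
Bracket: h₀ sin ϕ sin δ + cos ϕ cos δ sin h₀ = 0.9396×0.98876×-0.08889 + 0.14954×0.99604×0.80731 = -0.082582 + 0.120247 = 0.037665.
Q̄ = (S_0/π) × [bracket] = (1137/π) × 0.037665 = 13.632 W/m².
Ratio Q̄_A / Q̄_B = 340.40 / 13.632 = 24.97.

Q̄_A / Q̄_B ≈ 25.0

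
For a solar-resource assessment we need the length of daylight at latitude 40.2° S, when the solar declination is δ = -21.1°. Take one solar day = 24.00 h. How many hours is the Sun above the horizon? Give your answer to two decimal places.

cos H₀ = −tan φ · tan δ = −tan(-40.2°) × tan(-21.100°) = -0.3261, so H₀ = 1.9030 rad = 109.03°.
Daylight = 2H₀/(2π) × 24.00 h = (1.9030/π) × 24.00 = 14.54 h.

14.54 h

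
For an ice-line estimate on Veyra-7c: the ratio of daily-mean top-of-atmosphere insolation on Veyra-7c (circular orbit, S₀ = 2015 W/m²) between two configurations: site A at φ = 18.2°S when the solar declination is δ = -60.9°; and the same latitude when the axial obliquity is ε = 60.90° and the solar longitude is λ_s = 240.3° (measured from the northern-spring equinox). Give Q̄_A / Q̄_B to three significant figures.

— Configuration A (φ=-18.2°):
cos H₀ = −tan(-18.2°) tan(-60.900°) = -0.5907, H₀ = 2.2027 rad.
Bracket: H₀ sin φ sin δ + cos φ cos δ sin H₀ = 2.2027×-0.31233×-0.87377 + 0.94997×0.48634×0.80689 = 0.601127 + 0.372790 = 0.973917.
Q̄ = (S₀/π) × [bracket] = (2015/π) × 0.973917 = 624.66 W/m².
— Configuration B (φ=-18.2°):
Solar declination: sin δ = sin ε · sin λ_s = sin 60.90° × sin 240.3° = -0.75899, so δ = -49.375°.
cos H₀ = −tan(-18.2°) tan(-49.375°) = -0.3833, H₀ = 1.9641 rad.
Bracket: H₀ sin φ sin δ + cos φ cos δ sin H₀ = 1.9641×-0.31233×-0.75899 + 0.94997×0.65111×0.92364 = 0.465600 + 0.571304 = 1.036904.
Q̄ = (S₀/π) × [bracket] = (2015/π) × 1.036904 = 665.06 W/m².
Ratio Q̄_A / Q̄_B = 624.66 / 665.06 = 0.9393.

Q̄_A / Q̄_B ≈ 0.939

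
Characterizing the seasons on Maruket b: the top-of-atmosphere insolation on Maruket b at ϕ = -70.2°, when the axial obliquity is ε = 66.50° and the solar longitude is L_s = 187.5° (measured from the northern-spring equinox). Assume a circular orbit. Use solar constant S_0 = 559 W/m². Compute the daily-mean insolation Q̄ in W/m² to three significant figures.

Q̄ ≈ 94.7 W/m²

Solar declination: sin δ = sin ε · sin L_s = sin 66.50° × sin 187.5° = -0.11970, so δ = -6.875°.
cos h₀ = −tan(-70.2°) tan(-6.875°) = -0.3349, h₀ = 1.9123 rad.
Bracket: h₀ sin ϕ sin δ + cos ϕ cos δ sin h₀ = 1.9123×-0.94088×-0.11970 + 0.33874×0.99281×0.94226 = 0.215370 + 0.316886 = 0.532256.
Q̄ = (S_0/π) × [bracket] = (559/π) × 0.532256 = 94.71 W/m².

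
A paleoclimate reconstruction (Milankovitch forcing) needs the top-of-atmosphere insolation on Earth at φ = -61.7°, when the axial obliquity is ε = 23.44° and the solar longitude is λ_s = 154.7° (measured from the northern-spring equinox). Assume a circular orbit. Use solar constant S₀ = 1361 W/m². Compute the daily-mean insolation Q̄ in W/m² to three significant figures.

Solar declination: sin δ = sin ε · sin λ_s = sin 23.44° × sin 154.7° = 0.17000, so δ = +9.788°.
cos H₀ = −tan(-61.7°) tan(+9.788°) = 0.3204, H₀ = 1.2447 rad.
Bracket: H₀ sin φ sin δ + cos φ cos δ sin H₀ = 1.2447×-0.88048×0.17000 + 0.47409×0.98544×0.94729 = -0.186309 + 0.442562 = 0.256253.
Q̄ = (S₀/π) × [bracket] = (1361/π) × 0.256253 = 111.0 W/m².

Q̄ ≈ 111 W/m²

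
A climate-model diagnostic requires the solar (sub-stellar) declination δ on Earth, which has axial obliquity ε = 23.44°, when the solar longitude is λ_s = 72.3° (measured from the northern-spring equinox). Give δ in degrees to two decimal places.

δ = +22.27°

sin δ = sin ε · sin λ_s = sin 23.44° × sin 72.3° = 0.378958.
δ = arcsin(0.378958) = +22.27°.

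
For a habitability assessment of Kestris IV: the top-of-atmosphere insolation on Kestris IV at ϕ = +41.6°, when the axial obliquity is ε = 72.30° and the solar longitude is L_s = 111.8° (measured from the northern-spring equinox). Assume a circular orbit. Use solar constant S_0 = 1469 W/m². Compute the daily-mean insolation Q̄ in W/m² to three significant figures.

Solar declination: sin δ = sin ε · sin L_s = sin 72.30° × sin 111.8° = 0.88453, so δ = +62.194°.
cos h₀ = −tan(+41.6°) tan(+62.194°) = -1.6835 ≤ −1 ⇒ polar day, h₀ = π.
Bracket: h₀ sin ϕ sin δ + cos ϕ cos δ sin h₀ = 3.1416×0.66393×0.88453 + 0.74780×0.46648×0.00000 = 1.844955 + 0.000000 = 1.844955.
Q̄ = (S_0/π) × [bracket] = (1469/π) × 1.844955 = 862.7 W/m².

Q̄ ≈ 863 W/m²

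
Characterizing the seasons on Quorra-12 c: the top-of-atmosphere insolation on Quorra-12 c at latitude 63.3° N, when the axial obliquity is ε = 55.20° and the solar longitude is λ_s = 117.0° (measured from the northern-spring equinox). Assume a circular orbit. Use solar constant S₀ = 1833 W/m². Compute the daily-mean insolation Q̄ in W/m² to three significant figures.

Q̄ ≈ 1.20e+03 W/m²

Solar declination: sin δ = sin ε · sin λ_s = sin 55.20° × sin 117.0° = 0.73165, so δ = +47.025°.
cos H₀ = −tan(+63.3°) tan(+47.025°) = -2.1340 ≤ −1 ⇒ polar day, H₀ = π.
Bracket: H₀ sin φ sin δ + cos φ cos δ sin H₀ = 3.1416×0.89337×0.73165 + 0.44932×0.68168×0.00000 = 2.053457 + 0.000000 = 2.053457.
Q̄ = (S₀/π) × [bracket] = (1833/π) × 2.053457 = 1198 W/m².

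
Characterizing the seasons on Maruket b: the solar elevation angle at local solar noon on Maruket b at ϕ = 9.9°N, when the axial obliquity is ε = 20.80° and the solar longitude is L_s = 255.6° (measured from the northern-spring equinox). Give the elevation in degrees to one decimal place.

Solar declination: sin δ = sin ε · sin L_s = sin 20.80° × sin 255.6° = -0.34395, so δ = -20.118°.
At local noon the hour angle is zero, so the zenith angle equals |ϕ − δ| = |+9.9° − (-20.118°)| = 30.018°.
Elevation = 90° − 30.018° = 60.0°.

60.0°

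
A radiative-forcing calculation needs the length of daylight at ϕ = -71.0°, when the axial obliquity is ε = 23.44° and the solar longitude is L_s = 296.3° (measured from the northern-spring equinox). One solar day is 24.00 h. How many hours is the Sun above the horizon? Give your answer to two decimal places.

Solar declination: sin δ = sin ε · sin L_s = sin 23.44° × sin 296.3° = -0.35661, so δ = -20.892°.
Sunrise equation: cos h₀ = −tan ϕ · tan δ = -1.1086 ≤ −1, so the Sun never sets (polar day) and h₀ = π.
Daylight = 2h₀/(2π) × 24.00 h = (3.1416/π) × 24.00 = 24.00 h.

24.00 h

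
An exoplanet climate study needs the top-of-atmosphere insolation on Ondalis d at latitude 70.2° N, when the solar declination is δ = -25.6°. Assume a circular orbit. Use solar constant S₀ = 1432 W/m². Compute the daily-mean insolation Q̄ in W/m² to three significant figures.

Q̄ ≈ 0.00 W/m²

cos H₀ = −tan(+70.2°) tan(-25.600°) = 1.3308 ≥ 1 ⇒ polar night, H₀ = 0 and Q̄ = 0.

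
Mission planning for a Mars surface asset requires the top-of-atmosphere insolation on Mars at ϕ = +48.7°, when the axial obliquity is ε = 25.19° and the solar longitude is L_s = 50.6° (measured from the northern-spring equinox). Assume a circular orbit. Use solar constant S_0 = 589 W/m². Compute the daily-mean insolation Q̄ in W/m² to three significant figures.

Solar declination: sin δ = sin ε · sin L_s = sin 25.19° × sin 50.6° = 0.32889, so δ = +19.202°.
cos h₀ = −tan(+48.7°) tan(+19.202°) = -0.3964, h₀ = 1.9784 rad.
Bracket: h₀ sin ϕ sin δ + cos ϕ cos δ sin h₀ = 1.9784×0.75126×0.32889 + 0.66000×0.94437×0.91807 = 0.488827 + 0.572219 = 1.061046.
Q̄ = (S_0/π) × [bracket] = (589/π) × 1.061046 = 198.9 W/m².

Q̄ ≈ 199 W/m²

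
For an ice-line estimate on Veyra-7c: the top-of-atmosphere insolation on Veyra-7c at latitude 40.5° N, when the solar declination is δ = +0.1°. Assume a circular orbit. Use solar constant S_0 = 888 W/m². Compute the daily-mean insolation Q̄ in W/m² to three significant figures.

Q̄ ≈ 215 W/m²

cos h₀ = −tan(+40.5°) tan(+0.100°) = -0.0015, h₀ = 1.5723 rad.
Bracket: h₀ sin ϕ sin δ + cos ϕ cos δ sin h₀ = 1.5723×0.64945×0.00175 + 0.76041×1.00000×1.00000 = 0.001787 + 0.760410 = 0.762197.
Q̄ = (S_0/π) × [bracket] = (888/π) × 0.762197 = 215.4 W/m².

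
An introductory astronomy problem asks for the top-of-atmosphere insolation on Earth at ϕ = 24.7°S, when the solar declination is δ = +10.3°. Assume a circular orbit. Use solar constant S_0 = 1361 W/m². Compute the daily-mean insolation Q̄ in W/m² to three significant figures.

Q̄ ≈ 338 W/m²

cos h₀ = −tan(-24.7°) tan(+10.300°) = 0.0836, h₀ = 1.4871 rad.
Bracket: h₀ sin ϕ sin δ + cos ϕ cos δ sin h₀ = 1.4871×-0.41787×0.17880 + 0.90851×0.98389×0.99650 = -0.111109 + 0.890745 = 0.779636.
Q̄ = (S_0/π) × [bracket] = (1361/π) × 0.779636 = 337.8 W/m².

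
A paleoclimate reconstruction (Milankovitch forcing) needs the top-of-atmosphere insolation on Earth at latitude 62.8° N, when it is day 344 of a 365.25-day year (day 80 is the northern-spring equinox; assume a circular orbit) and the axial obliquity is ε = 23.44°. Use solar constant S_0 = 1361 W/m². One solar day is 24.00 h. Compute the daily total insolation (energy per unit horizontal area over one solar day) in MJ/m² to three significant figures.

1.06 MJ/m²

Solar longitude: L_s = 360° × (344 − 80)/365.25 = 260.205°.
sin δ = sin 23.44° × sin 260.205° = -0.39199, so δ = -23.078°.
cos h₀ = −tan(+62.8°) tan(-23.078°) = 0.8291, h₀ = 0.5933 rad.
Bracket: h₀ sin ϕ sin δ + cos ϕ cos δ sin h₀ = 0.5933×0.88942×-0.39199 + 0.45710×0.91997×0.55913 = -0.206850 + 0.235124 = 0.028274.
Q̄ = (S_0/π) × [bracket] = (1361/π) × 0.028274 = 12.249 W/m².
Daily total = Q̄ × 24.00 h × 3600 s/h = 12.249 × 24.00 × 3600 / 10⁶ = 1.058 MJ/m².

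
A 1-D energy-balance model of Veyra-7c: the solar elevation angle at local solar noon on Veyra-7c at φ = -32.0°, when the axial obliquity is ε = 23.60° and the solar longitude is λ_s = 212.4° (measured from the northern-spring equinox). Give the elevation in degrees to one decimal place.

Solar declination: sin δ = sin ε · sin λ_s = sin 23.60° × sin 212.4° = -0.21452, so δ = -12.387°.
At local noon the hour angle is zero, so the zenith angle equals |φ − δ| = |-32.0° − (-12.387°)| = 19.613°.
Elevation = 90° − 19.613° = 70.4°.

70.4°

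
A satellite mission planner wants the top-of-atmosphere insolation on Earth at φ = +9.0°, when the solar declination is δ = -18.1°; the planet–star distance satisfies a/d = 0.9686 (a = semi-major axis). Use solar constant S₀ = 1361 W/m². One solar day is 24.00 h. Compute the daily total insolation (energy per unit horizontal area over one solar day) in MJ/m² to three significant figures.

30.3 MJ/m²

cos H₀ = −tan(+9.0°) tan(-18.100°) = 0.0518, H₀ = 1.5190 rad.
Bracket: H₀ sin φ sin δ + cos φ cos δ sin H₀ = 1.5190×0.15643×-0.31068 + 0.98769×0.95052×0.99866 = -0.073823 + 0.937561 = 0.863738.
Inverse-square distance factor (a/d)² = 0.9686² = 0.938186.
Q̄ = (S₀/π) × 0.938186 × [bracket] = (1361/π) × 0.938186 × 0.863738 = 351.06 W/m².
Daily total = Q̄ × 24.00 h × 3600 s/h = 351.06 × 24.00 × 3600 / 10⁶ = 30.33 MJ/m².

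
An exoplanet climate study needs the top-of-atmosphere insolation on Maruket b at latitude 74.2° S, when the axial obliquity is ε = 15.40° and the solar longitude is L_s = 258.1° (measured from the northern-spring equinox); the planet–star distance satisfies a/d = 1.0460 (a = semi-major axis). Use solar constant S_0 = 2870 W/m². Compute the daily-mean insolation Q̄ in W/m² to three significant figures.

Q̄ ≈ 788 W/m²

Solar declination: sin δ = sin ε · sin L_s = sin 15.40° × sin 258.1° = -0.25985, so δ = -15.061°.
cos h₀ = −tan(-74.2°) tan(-15.061°) = -0.9510, h₀ = 2.8271 rad.
Bracket: h₀ sin ϕ sin δ + cos ϕ cos δ sin h₀ = 2.8271×-0.96222×-0.25985 + 0.27228×0.96565×0.30934 = 0.706868 + 0.081334 = 0.788202.
Inverse-square distance factor (a/d)² = 1.0460² = 1.094116.
Q̄ = (S_0/π) × 1.094116 × [bracket] = (2870/π) × 1.094116 × 0.788202 = 787.8 W/m².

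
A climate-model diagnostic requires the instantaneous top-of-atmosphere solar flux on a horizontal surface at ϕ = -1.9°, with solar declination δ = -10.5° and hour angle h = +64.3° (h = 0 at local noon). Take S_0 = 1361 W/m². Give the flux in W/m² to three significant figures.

588 W/m²

cos θ_z = sin ϕ sin δ + cos ϕ cos δ cos h = 0.006042 + 0.426163 = 0.432205.
Flux = S_0 · cos θ_z = 1361 × 0.432205 = 588.2 W/m².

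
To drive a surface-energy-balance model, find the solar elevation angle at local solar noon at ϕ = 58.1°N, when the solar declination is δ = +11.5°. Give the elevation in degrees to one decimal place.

43.4°

At local noon the hour angle is zero, so the zenith angle equals |ϕ − δ| = |+58.1° − (+11.500°)| = 46.600°.
Elevation = 90° − 46.600° = 43.4°.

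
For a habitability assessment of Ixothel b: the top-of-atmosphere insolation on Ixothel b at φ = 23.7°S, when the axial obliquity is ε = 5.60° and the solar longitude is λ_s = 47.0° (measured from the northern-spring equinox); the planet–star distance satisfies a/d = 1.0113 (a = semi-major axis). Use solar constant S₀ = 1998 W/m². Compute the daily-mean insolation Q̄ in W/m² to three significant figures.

Solar declination: sin δ = sin ε · sin λ_s = sin 5.60° × sin 47.0° = 0.07137, so δ = +4.093°.
cos H₀ = −tan(-23.7°) tan(+4.093°) = 0.0314, H₀ = 1.5394 rad.
Bracket: H₀ sin φ sin δ + cos φ cos δ sin H₀ = 1.5394×-0.40195×0.07137 + 0.91566×0.99745×0.99951 = -0.044161 + 0.912878 = 0.868717.
Inverse-square distance factor (a/d)² = 1.0113² = 1.022728.
Q̄ = (S₀/π) × 1.022728 × [bracket] = (1998/π) × 1.022728 × 0.868717 = 565.0 W/m².

Q̄ ≈ 565 W/m²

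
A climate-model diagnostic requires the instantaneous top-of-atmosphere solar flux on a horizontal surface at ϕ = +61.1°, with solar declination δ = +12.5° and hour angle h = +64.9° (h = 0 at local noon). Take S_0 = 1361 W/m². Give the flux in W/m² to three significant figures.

cos θ_z = sin ϕ sin δ + cos ϕ cos δ cos h = 0.189485 + 0.200149 = 0.389634.
Flux = S_0 · cos θ_z = 1361 × 0.389634 = 530.3 W/m².

530 W/m²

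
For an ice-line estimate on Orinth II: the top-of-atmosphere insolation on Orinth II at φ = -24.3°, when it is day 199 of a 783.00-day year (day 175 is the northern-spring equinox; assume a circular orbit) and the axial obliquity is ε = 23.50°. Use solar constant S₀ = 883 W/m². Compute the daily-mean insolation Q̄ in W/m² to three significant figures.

Solar longitude: λ_s = 360° × (199 − 175)/783.00 = 11.034°.
sin δ = sin 23.50° × sin 11.034° = 0.07632, so δ = +4.377°.
cos H₀ = −tan(-24.3°) tan(+4.377°) = 0.0346, H₀ = 1.5362 rad.
Bracket: H₀ sin φ sin δ + cos φ cos δ sin H₀ = 1.5362×-0.41151×0.07632 + 0.91140×0.99708×0.99940 = -0.048247 + 0.908193 = 0.859946.
Q̄ = (S₀/π) × [bracket] = (883/π) × 0.859946 = 241.7 W/m².

Q̄ ≈ 242 W/m²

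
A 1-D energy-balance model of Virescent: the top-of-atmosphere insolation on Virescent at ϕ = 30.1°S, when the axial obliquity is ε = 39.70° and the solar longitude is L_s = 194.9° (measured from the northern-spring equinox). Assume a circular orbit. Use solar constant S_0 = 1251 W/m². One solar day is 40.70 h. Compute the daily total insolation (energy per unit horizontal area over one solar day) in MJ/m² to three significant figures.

57.6 MJ/m²

Solar declination: sin δ = sin ε · sin L_s = sin 39.70° × sin 194.9° = -0.16425, so δ = -9.454°.
cos h₀ = −tan(-30.1°) tan(-9.454°) = -0.0965, h₀ = 1.6675 rad.
Bracket: h₀ sin ϕ sin δ + cos ϕ cos δ sin h₀ = 1.6675×-0.50151×-0.16425 + 0.86515×0.98642×0.99533 = 0.137357 + 0.849416 = 0.986773.
Q̄ = (S_0/π) × [bracket] = (1251/π) × 0.986773 = 392.94 W/m².
Daily total = Q̄ × 40.70 h × 3600 s/h = 392.94 × 40.70 × 3600 / 10⁶ = 57.57 MJ/m².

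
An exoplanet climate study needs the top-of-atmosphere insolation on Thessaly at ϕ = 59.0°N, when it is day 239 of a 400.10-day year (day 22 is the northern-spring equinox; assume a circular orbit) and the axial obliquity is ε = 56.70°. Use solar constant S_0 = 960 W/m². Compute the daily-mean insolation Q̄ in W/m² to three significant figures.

Q̄ ≈ 74.0 W/m²

Solar longitude: L_s = 360° × (239 − 22)/400.10 = 195.251°.
sin δ = sin 56.70° × sin 195.251° = -0.21986, so δ = -12.701°.
cos h₀ = −tan(+59.0°) tan(-12.701°) = 0.3751, h₀ = 1.1863 rad.
Bracket: h₀ sin ϕ sin δ + cos ϕ cos δ sin h₀ = 1.1863×0.85717×-0.21986 + 0.51504×0.97553×0.92699 = -0.223567 + 0.465754 = 0.242187.
Q̄ = (S_0/π) × [bracket] = (960/π) × 0.242187 = 74.01 W/m².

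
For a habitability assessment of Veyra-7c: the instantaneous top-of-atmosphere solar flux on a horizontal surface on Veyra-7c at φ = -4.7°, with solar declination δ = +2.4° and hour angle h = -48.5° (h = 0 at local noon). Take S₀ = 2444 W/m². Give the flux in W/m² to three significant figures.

1.60e+03 W/m²

cos θ_z = sin φ sin δ + cos φ cos δ cos h = -0.003431 + 0.659813 = 0.656382.
Flux = S₀ · cos θ_z = 2444 × 0.656382 = 1604 W/m².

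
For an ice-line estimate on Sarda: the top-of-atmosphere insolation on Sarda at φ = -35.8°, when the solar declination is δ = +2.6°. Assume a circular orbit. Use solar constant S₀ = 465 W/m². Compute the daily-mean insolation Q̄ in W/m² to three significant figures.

cos H₀ = −tan(-35.8°) tan(+2.600°) = 0.0328, H₀ = 1.5380 rad.
Bracket: H₀ sin φ sin δ + cos φ cos δ sin H₀ = 1.5380×-0.58496×0.04536 + 0.81106×0.99897×0.99946 = -0.040809 + 0.809787 = 0.768978.
Q̄ = (S₀/π) × [bracket] = (465/π) × 0.768978 = 113.8 W/m².

Q̄ ≈ 114 W/m²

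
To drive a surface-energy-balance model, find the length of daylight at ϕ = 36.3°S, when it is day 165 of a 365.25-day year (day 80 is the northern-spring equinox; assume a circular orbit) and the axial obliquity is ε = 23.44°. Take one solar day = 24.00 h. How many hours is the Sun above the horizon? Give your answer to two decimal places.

9.54 h

Solar longitude: L_s = 360° × (165 − 80)/365.25 = 83.778°.
sin δ = sin 23.44° × sin 83.778° = 0.39545, so δ = +23.294°.
cos h₀ = −tan ϕ · tan δ = −tan(-36.3°) × tan(+23.294°) = 0.3163, so h₀ = 1.2490 rad = 71.56°.
Daylight = 2h₀/(2π) × 24.00 h = (1.2490/π) × 24.00 = 9.54 h.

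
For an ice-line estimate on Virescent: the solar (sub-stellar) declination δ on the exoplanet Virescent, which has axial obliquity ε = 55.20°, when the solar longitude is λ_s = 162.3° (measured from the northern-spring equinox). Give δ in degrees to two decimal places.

sin δ = sin ε · sin λ_s = sin 55.20° × sin 162.3° = 0.249657.
δ = arcsin(0.249657) = +14.46°.

δ = +14.46°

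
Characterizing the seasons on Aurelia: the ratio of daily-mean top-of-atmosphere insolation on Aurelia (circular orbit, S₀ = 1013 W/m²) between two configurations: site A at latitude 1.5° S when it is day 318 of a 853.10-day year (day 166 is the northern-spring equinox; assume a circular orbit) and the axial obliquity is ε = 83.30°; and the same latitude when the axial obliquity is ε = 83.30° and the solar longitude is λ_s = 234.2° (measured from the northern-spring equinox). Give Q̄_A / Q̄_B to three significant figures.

Q̄_A / Q̄_B ≈ 0.659

— Configuration A (φ=-1.5°):
Solar longitude: λ_s = 360° × (318 − 166)/853.10 = 64.143°.
sin δ = sin 83.30° × sin 64.143° = 0.89374, so δ = +63.347°.
cos H₀ = −tan(-1.5°) tan(+63.347°) = 0.0522, H₀ = 1.5186 rad.
Bracket: H₀ sin φ sin δ + cos φ cos δ sin H₀ = 1.5186×-0.02618×0.89374 + 0.99966×0.44859×0.99864 = -0.035532 + 0.447828 = 0.412296.
Q̄ = (S₀/π) × [bracket] = (1013/π) × 0.412296 = 132.94 W/m².
— Configuration B (φ=-1.5°):
Solar declination: sin δ = sin ε · sin λ_s = sin 83.30° × sin 234.2° = -0.80552, so δ = -53.661°.
cos H₀ = −tan(-1.5°) tan(-53.661°) = -0.0356, H₀ = 1.6064 rad.
Bracket: H₀ sin φ sin δ + cos φ cos δ sin H₀ = 1.6064×-0.02618×-0.80552 + 0.99966×0.59256×0.99937 = 0.033877 + 0.591985 = 0.625862.
Q̄ = (S₀/π) × [bracket] = (1013/π) × 0.625862 = 201.81 W/m².
Ratio Q̄_A / Q̄_B = 132.94 / 201.81 = 0.6587.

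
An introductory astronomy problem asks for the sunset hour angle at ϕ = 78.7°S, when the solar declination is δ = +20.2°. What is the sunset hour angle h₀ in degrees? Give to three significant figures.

cos h₀ = −tan ϕ · tan δ = 1.8413 ≥ 1, so the Sun never rises (polar night) and h₀ = 0.

h₀ = 0.00°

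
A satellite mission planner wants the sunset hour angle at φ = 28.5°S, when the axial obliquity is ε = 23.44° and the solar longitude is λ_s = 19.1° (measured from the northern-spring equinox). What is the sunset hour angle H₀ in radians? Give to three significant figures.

H₀ = 1.50 rad

Solar declination: sin δ = sin ε · sin λ_s = sin 23.44° × sin 19.1° = 0.13016, so δ = +7.479°.
cos H₀ = −tan φ · tan δ = −tan(-28.5°) × tan(+7.479°) = 0.0713, so H₀ = 1.4995 rad = 85.91°.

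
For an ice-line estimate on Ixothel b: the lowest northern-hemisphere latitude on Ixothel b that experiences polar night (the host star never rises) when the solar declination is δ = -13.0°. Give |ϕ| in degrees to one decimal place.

|ϕ| = 77.0°

Polar night requires cos h₀ = −tan ϕ tan δ ≥ 1, i.e. tan ϕ tan δ ≤ −1.
The boundary is |tan ϕ| · |tan δ| = 1, so |ϕ| = 90° − |δ| = 90° − 13.0° = 77.0° in the northern hemisphere.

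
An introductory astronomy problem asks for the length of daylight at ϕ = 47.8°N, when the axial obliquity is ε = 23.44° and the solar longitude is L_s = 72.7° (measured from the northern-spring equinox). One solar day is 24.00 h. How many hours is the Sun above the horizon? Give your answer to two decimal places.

15.59 h

Solar declination: sin δ = sin ε · sin L_s = sin 23.44° × sin 72.7° = 0.37979, so δ = +22.321°.
cos h₀ = −tan ϕ · tan δ = −tan(+47.8°) × tan(+22.321°) = -0.4528, so h₀ = 2.0407 rad = 116.92°.
Daylight = 2h₀/(2π) × 24.00 h = (2.0407/π) × 24.00 = 15.59 h.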